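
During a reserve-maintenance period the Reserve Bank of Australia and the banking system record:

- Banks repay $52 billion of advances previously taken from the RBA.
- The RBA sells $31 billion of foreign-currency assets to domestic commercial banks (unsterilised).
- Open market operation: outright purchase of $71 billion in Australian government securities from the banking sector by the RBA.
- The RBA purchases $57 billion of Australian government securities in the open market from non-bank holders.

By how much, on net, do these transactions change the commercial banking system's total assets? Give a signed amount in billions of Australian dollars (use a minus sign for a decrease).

+$5 billion

Discount-window repayment $52 billion: bank balance sheets shrink → −$52B.
FX sale $31 billion: just an asset swap on bank balance sheets → 0.
OMO purchase (from banks) $71 billion: just an asset swap on bank balance sheets → 0.
Asset purchase (from non-banks) $57 billion: bank balance sheets expand → +$57B.
Net: −52 + 0 + 0 + 57 = +$5 billion.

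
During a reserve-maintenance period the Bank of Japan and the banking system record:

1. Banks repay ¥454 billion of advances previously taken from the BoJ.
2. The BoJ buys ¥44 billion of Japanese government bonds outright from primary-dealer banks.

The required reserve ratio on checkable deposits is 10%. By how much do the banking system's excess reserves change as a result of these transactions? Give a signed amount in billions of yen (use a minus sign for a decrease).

Discount-window repayment ¥454 billion: reserves −¥454B, deposits 0.
OMO purchase (from banks) ¥44 billion: reserves +¥44B, deposits 0.
Totals: Δreserves = −¥410B, Δdeposits = 0.
Δrequired reserves = 10% × 0 = 0.
Δexcess reserves = Δreserves − Δrequired = −¥410B − (0) = -¥410 billion.

-¥410 billion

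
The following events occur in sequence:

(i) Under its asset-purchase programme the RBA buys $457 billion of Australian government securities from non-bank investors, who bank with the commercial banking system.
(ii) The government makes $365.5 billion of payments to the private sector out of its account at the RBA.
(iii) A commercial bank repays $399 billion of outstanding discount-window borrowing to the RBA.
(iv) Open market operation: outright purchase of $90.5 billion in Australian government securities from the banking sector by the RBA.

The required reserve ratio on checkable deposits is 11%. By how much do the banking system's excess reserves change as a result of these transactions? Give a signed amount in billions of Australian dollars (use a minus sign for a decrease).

Asset purchase (from non-banks) $457 billion: reserves +$457B, deposits +$457B.
Government spending $365.5 billion: reserves +$365.5B, deposits +$365.5B.
Discount-window repayment $399 billion: reserves −$399B, deposits 0.
OMO purchase (from banks) $90.5 billion: reserves +$90.5B, deposits 0.
Totals: Δreserves = +$514B, Δdeposits = +$822.5B.
Δrequired reserves = 11% × +$822.5B = +$90.475B.
Δexcess reserves = Δreserves − Δrequired = +$514B − (+$90.475B) = +$423.525 billion.

+$423.525 billion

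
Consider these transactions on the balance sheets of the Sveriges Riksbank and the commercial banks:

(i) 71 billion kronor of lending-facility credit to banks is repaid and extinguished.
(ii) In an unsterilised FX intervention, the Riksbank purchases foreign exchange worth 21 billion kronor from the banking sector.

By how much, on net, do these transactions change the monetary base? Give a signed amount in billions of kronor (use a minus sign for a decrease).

Discount-window repayment 71 billion kronor: Riksbank balance sheet contracts → −71B.
FX purchase 21 billion kronor: Riksbank balance sheet expands → +21B.
Net: −71 + 21 = -50 billion.

-50 billion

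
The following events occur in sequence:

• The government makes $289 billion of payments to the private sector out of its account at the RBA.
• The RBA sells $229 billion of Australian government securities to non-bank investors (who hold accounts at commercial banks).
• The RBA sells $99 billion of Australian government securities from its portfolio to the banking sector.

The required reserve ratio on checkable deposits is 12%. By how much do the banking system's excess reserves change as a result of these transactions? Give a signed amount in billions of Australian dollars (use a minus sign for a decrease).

-$46.2 billion

Government spending $289 billion: reserves +$289B, deposits +$289B.
Asset sale (to non-banks) $229 billion: reserves −$229B, deposits −$229B.
OMO sale (to banks) $99 billion: reserves −$99B, deposits 0.
Totals: Δreserves = −$39B, Δdeposits = +$60B.
Δrequired reserves = 12% × +$60B = +$7.2B.
Δexcess reserves = Δreserves − Δrequired = −$39B − (+$7.2B) = -$46.2 billion.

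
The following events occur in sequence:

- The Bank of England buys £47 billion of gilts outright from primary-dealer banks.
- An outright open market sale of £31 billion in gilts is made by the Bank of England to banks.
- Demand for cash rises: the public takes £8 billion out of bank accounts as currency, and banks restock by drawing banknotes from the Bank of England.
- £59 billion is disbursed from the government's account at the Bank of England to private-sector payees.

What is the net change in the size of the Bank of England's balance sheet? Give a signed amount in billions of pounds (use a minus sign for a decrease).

+£16 billion

Bank of England balance sheet:
  Assets:      Securities +£16B
  Liabilities: Bank reserves +£67B, Currency in circulation +£8B, Government deposits −£59B
Commercial banking system:
  Assets:      Reserves at CB +£67B, Securities −£16B
  Liabilities: Checkable deposits +£51B
Change in total Bank of England assets = +£16 billion.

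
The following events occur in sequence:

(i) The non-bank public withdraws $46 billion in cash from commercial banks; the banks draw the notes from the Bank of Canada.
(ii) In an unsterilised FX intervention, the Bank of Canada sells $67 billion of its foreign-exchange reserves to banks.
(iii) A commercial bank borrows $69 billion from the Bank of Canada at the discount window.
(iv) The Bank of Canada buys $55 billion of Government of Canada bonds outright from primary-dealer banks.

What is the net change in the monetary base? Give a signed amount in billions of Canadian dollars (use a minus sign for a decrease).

+$57 billion

Currency withdrawal $46 billion: just a shift between currency and reserves — both are base money → 0.
FX sale $67 billion: Bank of Canada balance sheet contracts → −$67B.
Discount-window loan $69 billion: Bank of Canada balance sheet expands → +$69B.
OMO purchase (from banks) $55 billion: Bank of Canada balance sheet expands → +$55B.
Net: 0 − 67 + 69 + 55 = +$57 billion.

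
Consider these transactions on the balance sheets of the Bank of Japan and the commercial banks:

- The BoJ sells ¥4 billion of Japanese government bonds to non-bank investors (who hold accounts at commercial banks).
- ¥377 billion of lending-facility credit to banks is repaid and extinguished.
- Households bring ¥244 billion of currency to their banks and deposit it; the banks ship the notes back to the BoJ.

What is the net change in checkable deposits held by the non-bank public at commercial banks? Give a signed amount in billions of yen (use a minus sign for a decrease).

+¥240 billion

Asset sale (to non-banks) ¥4 billion: non-bank counterparties' bank balances fall → −¥4B.
Discount-window repayment ¥377 billion: the counterparty is a bank, so public deposits are unchanged → 0.
Currency deposit ¥244 billion: non-bank counterparties' bank balances rise → +¥244B.
Net: −4 + 0 + 244 = +¥240 billion.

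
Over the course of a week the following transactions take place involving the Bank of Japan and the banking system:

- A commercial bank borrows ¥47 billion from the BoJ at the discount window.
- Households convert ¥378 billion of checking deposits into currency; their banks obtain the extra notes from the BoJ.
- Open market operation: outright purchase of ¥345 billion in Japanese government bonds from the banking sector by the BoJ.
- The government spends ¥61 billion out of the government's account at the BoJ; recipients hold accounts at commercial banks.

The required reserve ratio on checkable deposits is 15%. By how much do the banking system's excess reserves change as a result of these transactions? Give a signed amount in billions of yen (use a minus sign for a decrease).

Discount-window loan ¥47 billion: reserves +¥47B, deposits 0.
Currency withdrawal ¥378 billion: reserves −¥378B, deposits −¥378B.
OMO purchase (from banks) ¥345 billion: reserves +¥345B, deposits 0.
Government spending ¥61 billion: reserves +¥61B, deposits +¥61B.
Totals: Δreserves = +¥75B, Δdeposits = −¥317B.
Δrequired reserves = 15% × −¥317B = −¥47.55B.
Δexcess reserves = Δreserves − Δrequired = +¥75B − (−¥47.55B) = +¥122.55 billion.

+¥122.55 billion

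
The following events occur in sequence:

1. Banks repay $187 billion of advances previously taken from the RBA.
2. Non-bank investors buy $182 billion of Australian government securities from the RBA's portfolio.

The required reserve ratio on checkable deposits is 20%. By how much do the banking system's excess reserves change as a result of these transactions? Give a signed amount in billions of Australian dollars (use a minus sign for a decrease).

-$332.6 billion

Discount-window repayment $187 billion: reserves −$187B, deposits 0.
Asset sale (to non-banks) $182 billion: reserves −$182B, deposits −$182B.
Totals: Δreserves = −$369B, Δdeposits = −$182B.
Δrequired reserves = 20% × −$182B = −$36.4B.
Δexcess reserves = Δreserves − Δrequired = −$369B − (−$36.4B) = -$332.6 billion.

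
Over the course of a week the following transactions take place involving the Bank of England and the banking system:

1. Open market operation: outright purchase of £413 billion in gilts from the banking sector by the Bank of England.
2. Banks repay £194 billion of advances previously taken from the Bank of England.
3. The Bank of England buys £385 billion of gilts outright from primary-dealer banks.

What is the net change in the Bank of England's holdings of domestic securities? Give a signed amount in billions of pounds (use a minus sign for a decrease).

Bank of England balance sheet:
  Assets:      Securities +£798B, Loans to banks −£194B
  Liabilities: Bank reserves +£604B
Commercial banking system:
  Assets:      Reserves at CB +£604B, Securities −£798B
  Liabilities: Borrowings from CB −£194B
So the change in the Bank of England's holdings of domestic securities is +£798 billion.

+£798 billion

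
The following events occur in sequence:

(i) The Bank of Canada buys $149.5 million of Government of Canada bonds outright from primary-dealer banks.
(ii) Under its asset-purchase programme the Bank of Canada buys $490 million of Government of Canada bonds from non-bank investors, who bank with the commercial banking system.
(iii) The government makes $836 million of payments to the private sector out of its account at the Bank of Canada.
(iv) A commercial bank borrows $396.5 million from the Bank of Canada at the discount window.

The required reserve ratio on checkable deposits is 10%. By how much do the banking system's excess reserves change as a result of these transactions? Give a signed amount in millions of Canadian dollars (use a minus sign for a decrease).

OMO purchase (from banks) $149.5 million: reserves +$149.5M, deposits 0.
Asset purchase (from non-banks) $490 million: reserves +$490M, deposits +$490M.
Government spending $836 million: reserves +$836M, deposits +$836M.
Discount-window loan $396.5 million: reserves +$396.5M, deposits 0.
Totals: Δreserves = +$1872M, Δdeposits = +$1326M.
Δrequired reserves = 10% × +$1326M = +$132.6M.
Δexcess reserves = Δreserves − Δrequired = +$1872M − (+$132.6M) = +$1739.4 million.

+$1739.4 million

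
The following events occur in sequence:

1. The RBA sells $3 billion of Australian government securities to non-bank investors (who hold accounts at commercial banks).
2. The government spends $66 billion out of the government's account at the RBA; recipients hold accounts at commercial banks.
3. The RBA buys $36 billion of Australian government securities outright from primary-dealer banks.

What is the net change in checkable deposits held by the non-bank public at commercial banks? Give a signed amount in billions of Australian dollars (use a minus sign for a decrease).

Asset sale (to non-banks) $3 billion: non-bank counterparties' bank balances fall → −$3B.
Government spending $66 billion: non-bank counterparties' bank balances rise → +$66B.
OMO purchase (from banks) $36 billion: the counterparty is a bank, so public deposits are unchanged → 0.
Net: −3 + 66 + 0 = +$63 billion.

+$63 billion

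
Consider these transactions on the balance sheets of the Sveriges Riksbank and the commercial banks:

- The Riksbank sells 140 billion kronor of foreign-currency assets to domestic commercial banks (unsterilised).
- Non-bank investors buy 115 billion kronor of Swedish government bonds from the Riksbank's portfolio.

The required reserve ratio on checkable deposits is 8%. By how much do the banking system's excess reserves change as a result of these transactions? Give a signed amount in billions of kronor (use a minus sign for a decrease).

-245.8 billion

FX sale 140 billion kronor: reserves −140B, deposits 0.
Asset sale (to non-banks) 115 billion kronor: reserves −115B, deposits −115B.
Totals: Δreserves = −255B, Δdeposits = −115B.
Δrequired reserves = 8% × −115B = −9.2B.
Δexcess reserves = Δreserves − Δrequired = −255B − (−9.2B) = -245.8 billion.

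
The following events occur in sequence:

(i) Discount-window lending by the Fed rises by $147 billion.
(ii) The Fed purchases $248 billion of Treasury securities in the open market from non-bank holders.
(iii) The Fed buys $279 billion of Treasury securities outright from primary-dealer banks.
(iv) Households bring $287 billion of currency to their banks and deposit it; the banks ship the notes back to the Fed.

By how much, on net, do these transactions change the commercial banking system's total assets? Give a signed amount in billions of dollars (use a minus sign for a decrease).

+$682 billion

Fed balance sheet:
  Assets:      Securities +$527B, Loans to banks +$147B
  Liabilities: Bank reserves +$961B, Currency in circulation −$287B
Commercial banking system:
  Assets:      Reserves at CB +$961B, Securities −$279B
  Liabilities: Checkable deposits +$535B, Borrowings from CB +$147B
Change in total bank assets = +$682 billion.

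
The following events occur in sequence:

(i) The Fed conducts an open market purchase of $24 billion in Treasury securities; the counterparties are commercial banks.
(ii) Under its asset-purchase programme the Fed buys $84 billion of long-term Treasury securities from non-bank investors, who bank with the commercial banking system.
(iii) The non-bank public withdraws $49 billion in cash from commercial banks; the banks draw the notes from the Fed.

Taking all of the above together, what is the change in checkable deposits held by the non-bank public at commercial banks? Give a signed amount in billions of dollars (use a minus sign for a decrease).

Fed balance sheet:
  Assets:      Securities +$108B
  Liabilities: Bank reserves +$59B, Currency in circulation +$49B
Commercial banking system:
  Assets:      Reserves at CB +$59B, Securities −$24B
  Liabilities: Checkable deposits +$35B
So the change in checkable deposits held by the non-bank public at commercial banks is +$35 billion.

+$35 billion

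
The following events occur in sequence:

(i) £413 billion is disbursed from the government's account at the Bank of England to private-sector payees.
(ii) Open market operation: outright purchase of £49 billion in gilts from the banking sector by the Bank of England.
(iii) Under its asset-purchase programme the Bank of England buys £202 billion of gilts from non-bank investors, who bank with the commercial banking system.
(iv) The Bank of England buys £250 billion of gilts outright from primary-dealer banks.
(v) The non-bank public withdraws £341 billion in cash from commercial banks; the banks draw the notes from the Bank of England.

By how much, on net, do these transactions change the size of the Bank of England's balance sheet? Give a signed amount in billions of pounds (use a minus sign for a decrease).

Bank of England balance sheet:
  Assets:      Securities +£501B
  Liabilities: Bank reserves +£573B, Currency in circulation +£341B, Government deposits −£413B
Commercial banking system:
  Assets:      Reserves at CB +£573B, Securities −£299B
  Liabilities: Checkable deposits +£274B
Change in total Bank of England assets = +£501 billion.

+£501 billion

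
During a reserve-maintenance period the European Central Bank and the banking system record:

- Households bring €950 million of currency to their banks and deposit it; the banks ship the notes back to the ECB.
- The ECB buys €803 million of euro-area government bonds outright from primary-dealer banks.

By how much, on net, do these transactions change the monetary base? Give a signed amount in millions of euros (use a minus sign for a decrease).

+€803 million

ECB balance sheet:
  Assets:      Securities +€803M
  Liabilities: Bank reserves +€1753M, Currency in circulation −€950M
Commercial banking system:
  Assets:      Reserves at CB +€1753M, Securities −€803M
  Liabilities: Checkable deposits +€950M
Monetary base = currency + reserves: −€950M + (+€1753M) = +€803 million.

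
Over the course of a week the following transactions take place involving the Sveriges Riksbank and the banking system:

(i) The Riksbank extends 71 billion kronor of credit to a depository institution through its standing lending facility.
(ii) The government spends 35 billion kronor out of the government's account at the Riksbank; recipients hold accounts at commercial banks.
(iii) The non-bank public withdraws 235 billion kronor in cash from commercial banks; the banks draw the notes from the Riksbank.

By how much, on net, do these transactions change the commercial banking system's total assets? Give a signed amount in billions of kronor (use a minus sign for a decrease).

-129 billion

Discount-window loan 71 billion kronor: bank balance sheets expand → +71B.
Government spending 35 billion kronor: bank balance sheets expand → +35B.
Currency withdrawal 235 billion kronor: bank balance sheets shrink → −235B.
Net: 71 + 35 − 235 = -129 billion.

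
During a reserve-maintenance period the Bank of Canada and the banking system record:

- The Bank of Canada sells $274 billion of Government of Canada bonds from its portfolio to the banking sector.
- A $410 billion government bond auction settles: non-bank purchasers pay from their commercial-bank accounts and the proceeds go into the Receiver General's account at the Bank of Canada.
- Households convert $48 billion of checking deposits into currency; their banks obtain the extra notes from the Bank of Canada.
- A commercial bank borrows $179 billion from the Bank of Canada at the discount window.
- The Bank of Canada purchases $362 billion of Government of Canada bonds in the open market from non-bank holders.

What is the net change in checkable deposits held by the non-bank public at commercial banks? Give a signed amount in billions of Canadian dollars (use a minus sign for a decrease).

Bank of Canada balance sheet:
  Assets:      Securities +$88B, Loans to banks +$179B
  Liabilities: Bank reserves −$191B, Currency in circulation +$48B, Government deposits +$410B
Commercial banking system:
  Assets:      Reserves at CB −$191B, Securities +$274B
  Liabilities: Checkable deposits −$96B, Borrowings from CB +$179B
So the change in checkable deposits held by the non-bank public at commercial banks is -$96 billion.

-$96 billion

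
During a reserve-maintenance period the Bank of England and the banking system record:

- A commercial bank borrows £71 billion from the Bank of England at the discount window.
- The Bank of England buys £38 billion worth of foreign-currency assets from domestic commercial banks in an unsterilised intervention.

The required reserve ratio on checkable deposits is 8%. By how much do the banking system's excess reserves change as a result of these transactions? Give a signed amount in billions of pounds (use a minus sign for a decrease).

+£109 billion

Discount-window loan £71 billion: reserves +£71B, deposits 0.
FX purchase £38 billion: reserves +£38B, deposits 0.
Totals: Δreserves = +£109B, Δdeposits = 0.
Δrequired reserves = 8% × 0 = 0.
Δexcess reserves = Δreserves − Δrequired = +£109B − (0) = +£109 billion.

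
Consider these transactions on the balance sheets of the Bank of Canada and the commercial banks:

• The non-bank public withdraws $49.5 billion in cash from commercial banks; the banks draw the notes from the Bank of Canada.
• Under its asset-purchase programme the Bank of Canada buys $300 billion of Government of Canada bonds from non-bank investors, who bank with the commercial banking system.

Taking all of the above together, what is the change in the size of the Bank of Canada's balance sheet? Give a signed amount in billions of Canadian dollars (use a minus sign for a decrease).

+$300 billion

Bank of Canada balance sheet:
  Assets:      Securities +$300B
  Liabilities: Bank reserves +$250.5B, Currency in circulation +$49.5B
Commercial banking system:
  Assets:      Reserves at CB +$250.5B
  Liabilities: Checkable deposits +$250.5B
Change in total Bank of Canada assets = +$300 billion.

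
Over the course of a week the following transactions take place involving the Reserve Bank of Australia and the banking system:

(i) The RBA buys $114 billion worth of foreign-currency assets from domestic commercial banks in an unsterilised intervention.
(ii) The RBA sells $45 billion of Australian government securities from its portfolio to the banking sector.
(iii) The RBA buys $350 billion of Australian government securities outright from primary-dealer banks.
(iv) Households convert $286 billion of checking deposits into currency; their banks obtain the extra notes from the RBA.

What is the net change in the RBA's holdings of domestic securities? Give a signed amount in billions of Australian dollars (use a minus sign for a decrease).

+$305 billion

RBA balance sheet:
  Assets:      Securities +$305B, Foreign assets +$114B
  Liabilities: Bank reserves +$133B, Currency in circulation +$286B
Commercial banking system:
  Assets:      Reserves at CB +$133B, Securities −$305B, Foreign assets −$114B
  Liabilities: Checkable deposits −$286B
So the change in the RBA's holdings of domestic securities is +$305 billion.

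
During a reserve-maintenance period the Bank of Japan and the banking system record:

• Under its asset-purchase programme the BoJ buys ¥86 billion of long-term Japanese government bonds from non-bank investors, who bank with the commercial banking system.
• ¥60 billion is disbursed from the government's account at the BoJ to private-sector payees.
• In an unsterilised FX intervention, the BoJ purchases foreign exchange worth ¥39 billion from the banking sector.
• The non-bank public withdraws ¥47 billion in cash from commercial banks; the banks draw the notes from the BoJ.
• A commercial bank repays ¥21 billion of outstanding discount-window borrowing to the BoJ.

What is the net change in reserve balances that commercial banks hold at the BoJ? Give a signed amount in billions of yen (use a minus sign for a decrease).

+¥117 billion

BoJ balance sheet:
  Assets:      Securities +¥86B, Loans to banks −¥21B, Foreign assets +¥39B
  Liabilities: Bank reserves +¥117B, Currency in circulation +¥47B, Government deposits −¥60B
Commercial banking system:
  Assets:      Reserves at CB +¥117B, Foreign assets −¥39B
  Liabilities: Checkable deposits +¥99B, Borrowings from CB −¥21B
So the change in reserve balances that commercial banks hold at the BoJ is +¥117 billion.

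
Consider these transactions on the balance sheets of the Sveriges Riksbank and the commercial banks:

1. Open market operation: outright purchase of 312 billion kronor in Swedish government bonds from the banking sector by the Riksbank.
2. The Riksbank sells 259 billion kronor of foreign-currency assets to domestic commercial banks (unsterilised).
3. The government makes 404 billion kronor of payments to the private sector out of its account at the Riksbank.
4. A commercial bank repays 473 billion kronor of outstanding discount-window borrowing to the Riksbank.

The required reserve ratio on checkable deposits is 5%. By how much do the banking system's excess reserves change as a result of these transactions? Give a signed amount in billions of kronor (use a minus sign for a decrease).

OMO purchase (from banks) 312 billion kronor: reserves +312B, deposits 0.
FX sale 259 billion kronor: reserves −259B, deposits 0.
Government spending 404 billion kronor: reserves +404B, deposits +404B.
Discount-window repayment 473 billion kronor: reserves −473B, deposits 0.
Totals: Δreserves = −16B, Δdeposits = +404B.
Δrequired reserves = 5% × +404B = +20.2B.
Δexcess reserves = Δreserves − Δrequired = −16B − (+20.2B) = -36.2 billion.

-36.2 billion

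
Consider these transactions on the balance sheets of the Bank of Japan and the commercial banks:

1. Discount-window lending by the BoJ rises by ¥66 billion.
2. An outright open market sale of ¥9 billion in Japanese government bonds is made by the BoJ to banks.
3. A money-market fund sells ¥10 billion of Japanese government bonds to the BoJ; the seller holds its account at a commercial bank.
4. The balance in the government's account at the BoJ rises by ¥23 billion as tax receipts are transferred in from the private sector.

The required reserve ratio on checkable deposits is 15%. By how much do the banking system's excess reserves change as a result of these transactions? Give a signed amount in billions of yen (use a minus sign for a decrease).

Discount-window loan ¥66 billion: reserves +¥66B, deposits 0.
OMO sale (to banks) ¥9 billion: reserves −¥9B, deposits 0.
Asset purchase (from non-banks) ¥10 billion: reserves +¥10B, deposits +¥10B.
Government account inflow ¥23 billion: reserves −¥23B, deposits −¥23B.
Totals: Δreserves = +¥44B, Δdeposits = −¥13B.
Δrequired reserves = 15% × −¥13B = −¥1.95B.
Δexcess reserves = Δreserves − Δrequired = +¥44B − (−¥1.95B) = +¥45.95 billion.

+¥45.95 billion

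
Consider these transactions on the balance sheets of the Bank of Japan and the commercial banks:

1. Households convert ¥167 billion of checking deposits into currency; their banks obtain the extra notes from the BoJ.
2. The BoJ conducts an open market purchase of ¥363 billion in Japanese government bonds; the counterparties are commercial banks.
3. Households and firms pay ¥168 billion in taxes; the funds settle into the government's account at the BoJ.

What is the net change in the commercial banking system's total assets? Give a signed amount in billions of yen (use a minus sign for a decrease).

BoJ balance sheet:
  Assets:      Securities +¥363B
  Liabilities: Bank reserves +¥28B, Currency in circulation +¥167B, Government deposits +¥168B
Commercial banking system:
  Assets:      Reserves at CB +¥28B, Securities −¥363B
  Liabilities: Checkable deposits −¥335B
Change in total bank assets = -¥335 billion.

-¥335 billion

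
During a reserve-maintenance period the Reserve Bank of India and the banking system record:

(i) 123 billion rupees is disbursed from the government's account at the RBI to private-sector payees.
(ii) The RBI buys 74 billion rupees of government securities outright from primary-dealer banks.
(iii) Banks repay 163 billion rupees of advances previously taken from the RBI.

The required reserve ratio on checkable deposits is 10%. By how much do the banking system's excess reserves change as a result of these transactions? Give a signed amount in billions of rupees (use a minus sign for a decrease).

Government spending 123 billion rupees: reserves +123B, deposits +123B.
OMO purchase (from banks) 74 billion rupees: reserves +74B, deposits 0.
Discount-window repayment 163 billion rupees: reserves −163B, deposits 0.
Totals: Δreserves = +34B, Δdeposits = +123B.
Δrequired reserves = 10% × +123B = +12.3B.
Δexcess reserves = Δreserves − Δrequired = +34B − (+12.3B) = +21.7 billion.

+21.7 billion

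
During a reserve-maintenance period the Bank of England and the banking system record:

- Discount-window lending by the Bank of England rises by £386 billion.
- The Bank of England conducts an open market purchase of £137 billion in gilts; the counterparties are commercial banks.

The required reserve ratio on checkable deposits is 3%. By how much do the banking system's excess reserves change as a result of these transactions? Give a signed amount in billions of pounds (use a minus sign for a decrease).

Discount-window loan £386 billion: reserves +£386B, deposits 0.
OMO purchase (from banks) £137 billion: reserves +£137B, deposits 0.
Totals: Δreserves = +£523B, Δdeposits = 0.
Δrequired reserves = 3% × 0 = 0.
Δexcess reserves = Δreserves − Δrequired = +£523B − (0) = +£523 billion.

+£523 billion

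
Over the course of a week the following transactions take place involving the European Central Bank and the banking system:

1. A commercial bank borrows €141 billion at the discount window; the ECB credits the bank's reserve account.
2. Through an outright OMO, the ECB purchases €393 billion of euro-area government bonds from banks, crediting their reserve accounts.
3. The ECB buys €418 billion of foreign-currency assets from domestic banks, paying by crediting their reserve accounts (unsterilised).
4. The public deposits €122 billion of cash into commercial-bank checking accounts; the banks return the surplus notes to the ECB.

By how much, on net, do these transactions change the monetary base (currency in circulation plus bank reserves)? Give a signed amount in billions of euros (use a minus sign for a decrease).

ECB balance sheet:
  Assets:      Securities +€393B, Loans to banks +€141B, Foreign assets +€418B
  Liabilities: Bank reserves +€1074B, Currency in circulation −€122B
Monetary base = currency + reserves: −€122B + (+€1074B) = +€952 billion.

+€952 billion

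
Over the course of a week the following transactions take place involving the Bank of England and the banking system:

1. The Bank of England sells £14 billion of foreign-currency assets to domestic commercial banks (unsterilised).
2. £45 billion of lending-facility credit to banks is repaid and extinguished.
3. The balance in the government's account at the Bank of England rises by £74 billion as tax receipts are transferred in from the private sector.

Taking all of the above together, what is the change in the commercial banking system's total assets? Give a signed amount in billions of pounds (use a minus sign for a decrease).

FX sale £14 billion: just an asset swap on bank balance sheets → 0.
Discount-window repayment £45 billion: bank balance sheets shrink → −£45B.
Government account inflow £74 billion: bank balance sheets shrink → −£74B.
Net: 0 − 45 − 74 = -£119 billion.

-£119 billion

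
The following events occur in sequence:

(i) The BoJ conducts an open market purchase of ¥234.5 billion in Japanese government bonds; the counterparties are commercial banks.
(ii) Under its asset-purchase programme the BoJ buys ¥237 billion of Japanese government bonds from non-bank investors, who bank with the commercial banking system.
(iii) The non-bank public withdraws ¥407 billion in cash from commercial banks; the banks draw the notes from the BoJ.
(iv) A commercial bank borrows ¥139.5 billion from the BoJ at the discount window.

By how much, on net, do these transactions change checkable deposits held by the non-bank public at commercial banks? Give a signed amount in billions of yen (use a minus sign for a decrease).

OMO purchase (from banks) ¥234.5 billion: the counterparty is a bank, so public deposits are unchanged → 0.
Asset purchase (from non-banks) ¥237 billion: non-bank counterparties' bank balances rise → +¥237B.
Currency withdrawal ¥407 billion: non-bank counterparties' bank balances fall → −¥407B.
Discount-window loan ¥139.5 billion: the counterparty is a bank, so public deposits are unchanged → 0.
Net: 0 + 237 − 407 + 0 = -¥170 billion.

-¥170 billion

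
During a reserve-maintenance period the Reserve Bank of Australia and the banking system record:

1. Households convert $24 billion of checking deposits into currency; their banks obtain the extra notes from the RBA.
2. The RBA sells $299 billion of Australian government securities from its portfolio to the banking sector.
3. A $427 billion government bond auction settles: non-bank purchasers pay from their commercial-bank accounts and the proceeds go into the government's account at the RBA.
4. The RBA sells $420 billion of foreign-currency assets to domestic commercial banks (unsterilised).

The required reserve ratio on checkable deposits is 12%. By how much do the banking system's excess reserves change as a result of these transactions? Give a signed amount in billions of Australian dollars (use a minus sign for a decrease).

-$1115.88 billion

Currency withdrawal $24 billion: reserves −$24B, deposits −$24B.
OMO sale (to banks) $299 billion: reserves −$299B, deposits 0.
Government account inflow $427 billion: reserves −$427B, deposits −$427B.
FX sale $420 billion: reserves −$420B, deposits 0.
Totals: Δreserves = −$1170B, Δdeposits = −$451B.
Δrequired reserves = 12% × −$451B = −$54.12B.
Δexcess reserves = Δreserves − Δrequired = −$1170B − (−$54.12B) = -$1115.88 billion.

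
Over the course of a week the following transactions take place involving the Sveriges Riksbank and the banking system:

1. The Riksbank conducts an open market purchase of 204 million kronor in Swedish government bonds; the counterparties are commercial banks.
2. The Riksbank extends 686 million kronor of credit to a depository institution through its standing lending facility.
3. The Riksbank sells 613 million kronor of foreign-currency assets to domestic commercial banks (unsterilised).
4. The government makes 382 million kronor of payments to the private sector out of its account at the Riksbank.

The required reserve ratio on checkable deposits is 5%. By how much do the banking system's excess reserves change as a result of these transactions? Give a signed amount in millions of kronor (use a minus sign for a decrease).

OMO purchase (from banks) 204 million kronor: reserves +204M, deposits 0.
Discount-window loan 686 million kronor: reserves +686M, deposits 0.
FX sale 613 million kronor: reserves −613M, deposits 0.
Government spending 382 million kronor: reserves +382M, deposits +382M.
Totals: Δreserves = +659M, Δdeposits = +382M.
Δrequired reserves = 5% × +382M = +19.1M.
Δexcess reserves = Δreserves − Δrequired = +659M − (+19.1M) = +639.9 million.

+639.9 million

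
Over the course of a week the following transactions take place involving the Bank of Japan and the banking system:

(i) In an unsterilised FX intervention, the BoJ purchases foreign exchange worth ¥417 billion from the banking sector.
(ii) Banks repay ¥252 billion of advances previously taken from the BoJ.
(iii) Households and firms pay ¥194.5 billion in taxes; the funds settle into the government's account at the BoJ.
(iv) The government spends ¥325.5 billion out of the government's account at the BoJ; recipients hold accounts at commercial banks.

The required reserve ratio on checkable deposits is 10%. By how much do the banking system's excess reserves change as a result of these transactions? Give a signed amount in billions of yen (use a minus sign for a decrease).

FX purchase ¥417 billion: reserves +¥417B, deposits 0.
Discount-window repayment ¥252 billion: reserves −¥252B, deposits 0.
Government account inflow ¥194.5 billion: reserves −¥194.5B, deposits −¥194.5B.
Government spending ¥325.5 billion: reserves +¥325.5B, deposits +¥325.5B.
Totals: Δreserves = +¥296B, Δdeposits = +¥131B.
Δrequired reserves = 10% × +¥131B = +¥13.1B.
Δexcess reserves = Δreserves − Δrequired = +¥296B − (+¥13.1B) = +¥282.9 billion.

+¥282.9 billion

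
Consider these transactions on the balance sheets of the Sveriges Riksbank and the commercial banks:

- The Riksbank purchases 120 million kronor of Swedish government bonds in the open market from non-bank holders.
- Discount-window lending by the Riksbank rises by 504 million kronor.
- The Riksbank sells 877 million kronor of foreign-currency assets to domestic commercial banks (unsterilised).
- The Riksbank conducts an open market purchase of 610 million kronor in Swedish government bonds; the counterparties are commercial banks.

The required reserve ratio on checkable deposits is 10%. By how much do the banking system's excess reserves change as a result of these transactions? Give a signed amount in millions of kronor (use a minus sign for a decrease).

Asset purchase (from non-banks) 120 million kronor: reserves +120M, deposits +120M.
Discount-window loan 504 million kronor: reserves +504M, deposits 0.
FX sale 877 million kronor: reserves −877M, deposits 0.
OMO purchase (from banks) 610 million kronor: reserves +610M, deposits 0.
Totals: Δreserves = +357M, Δdeposits = +120M.
Δrequired reserves = 10% × +120M = +12M.
Δexcess reserves = Δreserves − Δrequired = +357M − (+12M) = +345 million.

+345 million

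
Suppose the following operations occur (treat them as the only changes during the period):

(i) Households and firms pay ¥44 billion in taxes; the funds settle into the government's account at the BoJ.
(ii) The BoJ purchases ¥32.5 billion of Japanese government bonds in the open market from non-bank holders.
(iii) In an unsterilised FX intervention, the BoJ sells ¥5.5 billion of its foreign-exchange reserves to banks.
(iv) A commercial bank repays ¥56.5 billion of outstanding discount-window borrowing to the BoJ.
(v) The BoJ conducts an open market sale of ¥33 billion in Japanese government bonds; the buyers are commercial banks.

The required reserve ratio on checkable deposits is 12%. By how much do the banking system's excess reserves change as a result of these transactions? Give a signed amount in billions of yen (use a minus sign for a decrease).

-¥105.12 billion

Government account inflow ¥44 billion: reserves −¥44B, deposits −¥44B.
Asset purchase (from non-banks) ¥32.5 billion: reserves +¥32.5B, deposits +¥32.5B.
FX sale ¥5.5 billion: reserves −¥5.5B, deposits 0.
Discount-window repayment ¥56.5 billion: reserves −¥56.5B, deposits 0.
OMO sale (to banks) ¥33 billion: reserves −¥33B, deposits 0.
Totals: Δreserves = −¥106.5B, Δdeposits = −¥11.5B.
Δrequired reserves = 12% × −¥11.5B = −¥1.38B.
Δexcess reserves = Δreserves − Δrequired = −¥106.5B − (−¥1.38B) = -¥105.12 billion.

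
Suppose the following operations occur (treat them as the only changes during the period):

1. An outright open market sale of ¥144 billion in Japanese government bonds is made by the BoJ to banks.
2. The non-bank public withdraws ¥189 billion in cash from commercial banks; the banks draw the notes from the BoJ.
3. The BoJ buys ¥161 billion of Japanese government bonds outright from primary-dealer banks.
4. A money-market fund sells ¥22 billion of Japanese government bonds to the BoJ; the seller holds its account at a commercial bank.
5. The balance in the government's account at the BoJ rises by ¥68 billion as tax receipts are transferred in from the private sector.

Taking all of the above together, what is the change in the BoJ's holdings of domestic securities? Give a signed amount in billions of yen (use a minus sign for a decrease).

OMO sale (to banks) ¥144 billion: securities removed from the BoJ's portfolio → −¥144B.
Currency withdrawal ¥189 billion: the BoJ's securities portfolio is untouched → 0.
OMO purchase (from banks) ¥161 billion: securities added to the BoJ's portfolio → +¥161B.
Asset purchase (from non-banks) ¥22 billion: securities added to the BoJ's portfolio → +¥22B.
Government account inflow ¥68 billion: the BoJ's securities portfolio is untouched → 0.
Net: −144 + 0 + 161 + 22 + 0 = +¥39 billion.

+¥39 billion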